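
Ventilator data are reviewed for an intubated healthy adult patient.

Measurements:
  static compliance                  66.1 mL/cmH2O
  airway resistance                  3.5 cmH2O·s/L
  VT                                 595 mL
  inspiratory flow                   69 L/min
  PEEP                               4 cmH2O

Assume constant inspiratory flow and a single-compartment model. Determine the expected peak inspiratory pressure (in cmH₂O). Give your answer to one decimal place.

17.0

Flow: 69 L/min ÷ 60 = 1.15 L/s.
Equation of motion (constant flow): PIP = Vt/C + R·V̇ + PEEP.
PIP = 595/66.1 + 3.5×1.15 + 4 = 9.002 + 4.025 + 4 = 17.027 cmH2O.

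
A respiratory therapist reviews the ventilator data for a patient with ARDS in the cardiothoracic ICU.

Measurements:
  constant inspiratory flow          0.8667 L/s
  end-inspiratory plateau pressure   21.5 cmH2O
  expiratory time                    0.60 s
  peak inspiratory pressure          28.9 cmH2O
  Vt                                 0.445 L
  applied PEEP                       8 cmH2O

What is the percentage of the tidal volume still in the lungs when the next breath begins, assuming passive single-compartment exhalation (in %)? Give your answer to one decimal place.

11.9

R = (PIP − Pplat)/V̇ = (28.9 − 21.5) / 0.8667 = 7.4/0.8667 = 8.538 cmH2O·s/L.
C = Vt/(Pplat − PEEP) = 445.0 / (21.5 − 8) = 445.0/13.5 = 32.963 mL/cmH2O.
τ = R × C = 8.538 × 0.03296 L/cmH2O = 0.2814 s.
Fraction remaining at end-expiration = e^(−Te/τ) = e^(−0.60/0.2814) = 0.1186 → 11.86%.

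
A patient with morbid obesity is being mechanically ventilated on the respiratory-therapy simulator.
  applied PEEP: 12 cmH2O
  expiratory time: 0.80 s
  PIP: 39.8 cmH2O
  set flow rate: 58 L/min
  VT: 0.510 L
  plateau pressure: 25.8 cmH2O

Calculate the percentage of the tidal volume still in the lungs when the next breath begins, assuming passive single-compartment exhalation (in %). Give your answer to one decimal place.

22.4

Flow: 58 L/min ÷ 60 = 0.9667 L/s.
R = (PIP − Pplat)/V̇ = (39.8 − 25.8) / 0.9667 = 14.0/0.9667 = 14.482 cmH2O·s/L.
C = Vt/(Pplat − PEEP) = 510.0 / (25.8 − 12) = 510.0/13.8 = 36.957 mL/cmH2O.
τ = R × C = 14.482 × 0.03696 L/cmH2O = 0.5353 s.
Fraction remaining at end-expiration = e^(−Te/τ) = e^(−0.80/0.5353) = 0.2244 → 22.44%.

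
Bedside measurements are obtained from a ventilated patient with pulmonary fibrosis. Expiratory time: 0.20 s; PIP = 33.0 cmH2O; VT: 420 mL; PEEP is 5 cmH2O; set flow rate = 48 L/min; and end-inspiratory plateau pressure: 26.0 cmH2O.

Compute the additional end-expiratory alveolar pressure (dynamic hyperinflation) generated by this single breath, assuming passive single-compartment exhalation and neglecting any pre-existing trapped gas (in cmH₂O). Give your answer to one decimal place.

Flow: 48 L/min ÷ 60 = 0.8 L/s.
R = (PIP − Pplat)/V̇ = (33.0 − 26.0) / 0.8 = 7.0/0.8 = 8.75 cmH2O·s/L.
C = Vt/(Pplat − PEEP) = 420.0 / (26.0 − 5) = 420.0/21.0 = 20.0 mL/cmH2O.
τ = R × C = 8.75 × 0.02 L/cmH2O = 0.175 s.
Fraction remaining = e^(−Te/τ) = e^(−0.20/0.175) = 0.3189; trapped volume = 420.0 × 0.3189 = 133.94 mL.
Additional alveolar pressure from trapping ≈ V_trapped / C = 133.94 / 20.0 = 6.697 cmH2O.

6.7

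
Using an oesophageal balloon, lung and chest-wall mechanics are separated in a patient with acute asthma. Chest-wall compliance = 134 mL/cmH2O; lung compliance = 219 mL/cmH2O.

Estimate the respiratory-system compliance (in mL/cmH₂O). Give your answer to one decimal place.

Lung and chest wall are elastances in series: 1/Crs = 1/CL + 1/Ccw.
1/Crs = 1/219 + 1/134 = 0.01203.
Crs = 83.126 mL/cmH2O.

83.1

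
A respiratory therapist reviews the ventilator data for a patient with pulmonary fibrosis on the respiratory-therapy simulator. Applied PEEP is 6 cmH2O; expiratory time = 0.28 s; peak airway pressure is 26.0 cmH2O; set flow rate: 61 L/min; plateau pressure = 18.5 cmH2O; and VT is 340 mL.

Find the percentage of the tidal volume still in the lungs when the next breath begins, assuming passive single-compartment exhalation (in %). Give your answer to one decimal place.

Flow: 61 L/min ÷ 60 = 1.0167 L/s.
R = (PIP − Pplat)/V̇ = (26.0 − 18.5) / 1.0167 = 7.5/1.0167 = 7.377 cmH2O·s/L.
C = Vt/(Pplat − PEEP) = 340.0 / (18.5 − 6) = 340.0/12.5 = 27.2 mL/cmH2O.
τ = R × C = 7.377 × 0.0272 L/cmH2O = 0.2007 s.
Fraction remaining at end-expiration = e^(−Te/τ) = e^(−0.28/0.2007) = 0.2478 → 24.78%.

24.8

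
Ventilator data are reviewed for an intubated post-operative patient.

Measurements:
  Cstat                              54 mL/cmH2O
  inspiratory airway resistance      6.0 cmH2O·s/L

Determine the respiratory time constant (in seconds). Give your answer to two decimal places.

0.32

τ = R × C = 6.0 × 54 mL/cmH2O = 6.0 × 0.054 L/cmH2O = 0.324 s.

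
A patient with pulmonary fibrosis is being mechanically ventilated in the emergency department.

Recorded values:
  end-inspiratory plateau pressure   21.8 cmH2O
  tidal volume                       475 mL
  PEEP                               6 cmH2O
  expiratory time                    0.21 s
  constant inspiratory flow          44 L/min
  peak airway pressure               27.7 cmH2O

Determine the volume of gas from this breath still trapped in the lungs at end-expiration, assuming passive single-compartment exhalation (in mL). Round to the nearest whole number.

Flow: 44 L/min ÷ 60 = 0.7333 L/s.
R = (PIP − Pplat)/V̇ = (27.7 − 21.8) / 0.7333 = 5.9/0.7333 = 8.046 cmH2O·s/L.
C = Vt/(Pplat − PEEP) = 475.0 / (21.8 − 6) = 475.0/15.8 = 30.063 mL/cmH2O.
τ = R × C = 8.046 × 0.03006 L/cmH2O = 0.2419 s.
Fraction remaining = e^(−Te/τ) = e^(−0.21/0.2419) = 0.4197.
Trapped volume = 475.0 × 0.4197 = 199.36 mL.

199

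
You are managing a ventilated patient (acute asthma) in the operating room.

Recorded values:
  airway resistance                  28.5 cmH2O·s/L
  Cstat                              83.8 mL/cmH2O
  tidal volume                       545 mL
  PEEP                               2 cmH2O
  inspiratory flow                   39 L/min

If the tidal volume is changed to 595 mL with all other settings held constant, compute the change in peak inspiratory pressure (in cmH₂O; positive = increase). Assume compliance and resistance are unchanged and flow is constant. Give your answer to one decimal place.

0.6

PIP = Vt/C + R·V̇ + PEEP (constant-flow equation of motion).
Only the elastic term changes: ΔPIP = ΔVt / C = (595 − 545) / 83.8 = 0.5967 cmH2O.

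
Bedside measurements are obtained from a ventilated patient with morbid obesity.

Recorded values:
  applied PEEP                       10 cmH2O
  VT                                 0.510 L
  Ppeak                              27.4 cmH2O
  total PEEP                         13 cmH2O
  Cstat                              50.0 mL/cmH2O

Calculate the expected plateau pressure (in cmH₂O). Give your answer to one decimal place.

23.2

End-expiratory occlusion gives total PEEP = 13 cmH2O (intrinsic PEEP = 13 − 10 = 3). Use total PEEP for the elastic gradient.
Pplat = PEEPtotal + Vt / Cstat = 13 + 510 / 50.0 = 13 + 10.2 = 23.2 cmH2O.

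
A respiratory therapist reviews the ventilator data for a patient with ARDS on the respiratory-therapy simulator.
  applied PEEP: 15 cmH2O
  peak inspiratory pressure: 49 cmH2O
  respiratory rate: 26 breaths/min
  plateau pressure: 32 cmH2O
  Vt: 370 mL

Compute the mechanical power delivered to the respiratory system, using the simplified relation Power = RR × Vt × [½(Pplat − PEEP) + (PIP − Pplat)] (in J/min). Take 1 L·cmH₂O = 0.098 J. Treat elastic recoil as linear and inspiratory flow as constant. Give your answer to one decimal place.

24.0

Per-breath work = Vt × [½(Pplat−PEEP) + (PIP−Pplat)] = 0.370 × [0.5×17.0 + 17.0] = 0.370 × 25.5 = 9.435 L·cmH2O.
Power = 26 × 9.435 = 245.31 L·cmH2O/min.
× 0.098 J/(L·cmH2O) → 24.04 J/min.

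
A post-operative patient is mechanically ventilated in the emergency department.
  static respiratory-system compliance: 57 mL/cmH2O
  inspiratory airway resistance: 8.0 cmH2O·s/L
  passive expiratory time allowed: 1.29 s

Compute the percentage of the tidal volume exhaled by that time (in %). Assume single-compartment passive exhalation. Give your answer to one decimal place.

τ = R × C = 8.0 × 57 mL/cmH2O = 8.0 × 0.057 L/cmH2O = 0.456 s.
Passive exhalation: V(t)/V₀ = e^(−t/τ) = e^(−1.29/0.456) = 0.05908.
Fraction exhaled = 1 − 0.05908 = 0.9409 → 94.09%.

94.1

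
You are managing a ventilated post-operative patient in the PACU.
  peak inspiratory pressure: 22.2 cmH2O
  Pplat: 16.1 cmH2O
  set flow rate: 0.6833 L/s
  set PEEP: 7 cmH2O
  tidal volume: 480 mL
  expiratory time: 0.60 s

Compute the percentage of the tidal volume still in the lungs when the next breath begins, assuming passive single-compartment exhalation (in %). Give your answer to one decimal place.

28.0

R = (PIP − Pplat)/V̇ = (22.2 − 16.1) / 0.6833 = 6.1/0.6833 = 8.927 cmH2O·s/L.
C = Vt/(Pplat − PEEP) = 480.0 / (16.1 − 7) = 480.0/9.1 = 52.747 mL/cmH2O.
τ = R × C = 8.927 × 0.05275 L/cmH2O = 0.4709 s.
Fraction remaining at end-expiration = e^(−Te/τ) = e^(−0.60/0.4709) = 0.2797 → 27.97%.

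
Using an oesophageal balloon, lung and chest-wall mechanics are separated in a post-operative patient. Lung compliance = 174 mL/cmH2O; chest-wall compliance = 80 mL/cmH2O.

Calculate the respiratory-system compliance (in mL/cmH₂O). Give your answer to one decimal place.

54.8

Lung and chest wall are elastances in series: 1/Crs = 1/CL + 1/Ccw.
1/Crs = 1/174 + 1/80 = 0.01825.
Crs = 54.795 mL/cmH2O.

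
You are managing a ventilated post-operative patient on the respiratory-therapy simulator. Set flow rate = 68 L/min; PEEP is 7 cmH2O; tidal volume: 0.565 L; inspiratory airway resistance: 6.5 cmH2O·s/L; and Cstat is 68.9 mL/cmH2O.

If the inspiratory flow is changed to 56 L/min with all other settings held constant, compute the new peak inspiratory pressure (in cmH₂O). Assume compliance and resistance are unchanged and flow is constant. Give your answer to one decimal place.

21.3

Flow: 68 L/min ÷ 60 = 1.1333 L/s.
New flow: 56 L/min ÷ 60 = 0.9333 L/s.
PIP = Vt/C + R·V̇ + PEEP (constant-flow equation of motion).
Only the resistive term changes: ΔPIP = R × ΔV̇ = 6.5 × (0.9333 − 1.1333) = 6.5 × -0.2 = -1.3 cmH2O.
Original PIP = 565/68.9 + 6.5×1.1333 + 7 = 22.567 cmH2O; new PIP = 22.567 + (-1.3) = 21.267 cmH2O.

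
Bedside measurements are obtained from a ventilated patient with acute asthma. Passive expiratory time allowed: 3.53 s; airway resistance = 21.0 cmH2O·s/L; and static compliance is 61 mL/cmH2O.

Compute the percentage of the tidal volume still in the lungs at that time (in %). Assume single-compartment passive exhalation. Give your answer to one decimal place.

τ = R × C = 21.0 × 61 mL/cmH2O = 21.0 × 0.061 L/cmH2O = 1.281 s.
Passive exhalation: V(t)/V₀ = e^(−t/τ) = e^(−3.53/1.281) = 0.06357.
Fraction remaining = 0.06357 → 6.357%.

6.4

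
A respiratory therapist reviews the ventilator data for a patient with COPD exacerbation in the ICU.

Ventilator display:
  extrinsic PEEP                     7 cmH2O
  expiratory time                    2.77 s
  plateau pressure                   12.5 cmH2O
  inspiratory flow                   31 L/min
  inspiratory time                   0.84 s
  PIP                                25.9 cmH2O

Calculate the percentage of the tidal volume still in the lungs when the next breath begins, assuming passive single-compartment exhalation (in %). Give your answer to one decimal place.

25.8

Flow: 31 L/min ÷ 60 = 0.5167 L/s.
Vt = flow × Ti = 0.5167 L/s × 0.84 s × 1000 mL/L = 434.03 mL.
R = (PIP − Pplat)/V̇ = (25.9 − 12.5) / 0.5167 = 13.4/0.5167 = 25.934 cmH2O·s/L.
C = Vt/(Pplat − PEEP) = 434.03 / (12.5 − 7) = 434.03/5.5 = 78.915 mL/cmH2O.
τ = R × C = 25.934 × 0.07892 L/cmH2O = 2.047 s.
Fraction remaining at end-expiration = e^(−Te/τ) = e^(−2.77/2.047) = 0.2584 → 25.84%.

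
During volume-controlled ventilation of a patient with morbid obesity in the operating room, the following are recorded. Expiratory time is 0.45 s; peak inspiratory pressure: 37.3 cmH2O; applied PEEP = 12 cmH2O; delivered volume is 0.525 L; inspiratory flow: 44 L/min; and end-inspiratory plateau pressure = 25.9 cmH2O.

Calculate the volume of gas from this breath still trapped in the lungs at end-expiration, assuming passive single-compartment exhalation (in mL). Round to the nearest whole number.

244

Flow: 44 L/min ÷ 60 = 0.7333 L/s.
R = (PIP − Pplat)/V̇ = (37.3 − 25.9) / 0.7333 = 11.4/0.7333 = 15.546 cmH2O·s/L.
C = Vt/(Pplat − PEEP) = 525.0 / (25.9 − 12) = 525.0/13.9 = 37.77 mL/cmH2O.
τ = R × C = 15.546 × 0.03777 L/cmH2O = 0.5872 s.
Fraction remaining = e^(−Te/τ) = e^(−0.45/0.5872) = 0.4647.
Trapped volume = 525.0 × 0.4647 = 243.97 mL.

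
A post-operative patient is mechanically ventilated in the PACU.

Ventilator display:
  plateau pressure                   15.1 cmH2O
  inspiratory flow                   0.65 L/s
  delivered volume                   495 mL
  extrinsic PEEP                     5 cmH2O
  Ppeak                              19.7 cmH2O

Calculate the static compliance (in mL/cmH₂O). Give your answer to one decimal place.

49.0

Cstat = Vt / (Pplat − PEEP) = 495 / (15.1 − 5) = 495 / 10.1 = 49.01 mL/cmH2O.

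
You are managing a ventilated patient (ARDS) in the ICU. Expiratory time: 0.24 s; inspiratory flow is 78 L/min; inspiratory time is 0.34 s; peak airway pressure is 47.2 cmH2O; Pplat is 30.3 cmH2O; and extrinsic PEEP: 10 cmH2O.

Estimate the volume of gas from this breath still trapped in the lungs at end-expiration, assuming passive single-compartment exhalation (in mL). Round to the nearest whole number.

Flow: 78 L/min ÷ 60 = 1.3 L/s.
Vt = flow × Ti = 1.3 L/s × 0.34 s × 1000 mL/L = 442.0 mL.
R = (PIP − Pplat)/V̇ = (47.2 − 30.3) / 1.3 = 16.9/1.3 = 13.0 cmH2O·s/L.
C = Vt/(Pplat − PEEP) = 442.0 / (30.3 − 10) = 442.0/20.3 = 21.773 mL/cmH2O.
τ = R × C = 13.0 × 0.02177 L/cmH2O = 0.283 s.
Fraction remaining = e^(−Te/τ) = e^(−0.24/0.283) = 0.4282.
Trapped volume = 442.0 × 0.4282 = 189.26 mL.

189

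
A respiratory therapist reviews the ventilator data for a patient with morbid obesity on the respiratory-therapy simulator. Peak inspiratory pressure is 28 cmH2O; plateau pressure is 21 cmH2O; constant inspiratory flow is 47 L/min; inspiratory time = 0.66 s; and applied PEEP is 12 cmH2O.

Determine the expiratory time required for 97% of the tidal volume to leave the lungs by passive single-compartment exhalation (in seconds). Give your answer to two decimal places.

Flow: 47 L/min ÷ 60 = 0.7833 L/s.
Vt = flow × Ti = 0.7833 L/s × 0.66 s × 1000 mL/L = 516.98 mL.
R = (PIP − Pplat)/V̇ = (28 − 21) / 0.7833 = 7.0/0.7833 = 8.937 cmH2O·s/L.
C = Vt/(Pplat − PEEP) = 516.98 / (21 − 12) = 516.98/9.0 = 57.442 mL/cmH2O.
τ = R × C = 8.937 × 0.05744 L/cmH2O = 0.5133 s.
t = −τ·ln(1 − 0.97) = −0.5133·ln(0.03) = 1.8 s.

1.80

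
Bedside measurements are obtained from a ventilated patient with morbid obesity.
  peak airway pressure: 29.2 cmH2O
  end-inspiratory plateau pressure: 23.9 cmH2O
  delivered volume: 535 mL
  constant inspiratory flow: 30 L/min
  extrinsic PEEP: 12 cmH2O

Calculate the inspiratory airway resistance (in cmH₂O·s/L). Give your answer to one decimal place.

10.6

Flow: 30 L/min ÷ 60 = 0.5 L/s.
Raw = (PIP − Pplat) / flow = (29.2 − 23.9) / 0.5 = 5.3 / 0.5 = 10.6 cmH2O·s/L.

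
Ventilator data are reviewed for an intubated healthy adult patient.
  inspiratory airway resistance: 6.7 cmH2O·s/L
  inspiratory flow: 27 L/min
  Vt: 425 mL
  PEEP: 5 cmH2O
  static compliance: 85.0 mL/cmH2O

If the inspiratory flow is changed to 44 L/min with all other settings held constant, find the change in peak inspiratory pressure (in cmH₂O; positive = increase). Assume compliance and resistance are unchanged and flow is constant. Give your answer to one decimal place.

Flow: 27 L/min ÷ 60 = 0.45 L/s.
New flow: 44 L/min ÷ 60 = 0.7333 L/s.
PIP = Vt/C + R·V̇ + PEEP (constant-flow equation of motion).
Only the resistive term changes: ΔPIP = R × ΔV̇ = 6.7 × (0.7333 − 0.45) = 6.7 × 0.2833 = 1.898 cmH2O.

1.9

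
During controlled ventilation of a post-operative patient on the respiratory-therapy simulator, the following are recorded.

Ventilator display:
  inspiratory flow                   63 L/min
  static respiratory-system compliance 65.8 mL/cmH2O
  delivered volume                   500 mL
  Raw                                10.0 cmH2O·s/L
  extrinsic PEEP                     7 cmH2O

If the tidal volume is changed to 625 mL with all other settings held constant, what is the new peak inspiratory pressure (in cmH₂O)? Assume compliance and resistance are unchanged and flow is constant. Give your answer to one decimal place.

27.0

Flow: 63 L/min ÷ 60 = 1.05 L/s.
PIP = Vt/C + R·V̇ + PEEP (constant-flow equation of motion).
Only the elastic term changes: ΔPIP = ΔVt / C = (625 − 500) / 65.8 = 1.9 cmH2O.
Original PIP = 500/65.8 + 10.0×1.05 + 7 = 25.099 cmH2O; new PIP = 25.099 + (1.9) = 26.999 cmH2O.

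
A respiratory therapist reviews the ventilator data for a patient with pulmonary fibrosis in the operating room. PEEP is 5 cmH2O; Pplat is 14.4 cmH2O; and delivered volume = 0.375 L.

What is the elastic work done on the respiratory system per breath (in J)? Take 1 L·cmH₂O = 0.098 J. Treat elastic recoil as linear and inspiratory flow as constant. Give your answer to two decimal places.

Elastic work ≈ ½ × (Pplat − PEEP) × Vt = 0.5 × (14.4 − 5) × 0.375 L = 0.5 × 9.4 × 0.375 = 1.763 L·cmH2O.
× 0.098 J/(L·cmH2O) → 0.1728 J.

0.17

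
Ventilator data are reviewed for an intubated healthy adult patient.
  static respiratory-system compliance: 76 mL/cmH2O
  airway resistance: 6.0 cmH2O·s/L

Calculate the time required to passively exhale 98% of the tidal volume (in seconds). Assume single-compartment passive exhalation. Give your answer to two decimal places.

1.78

τ = R × C = 6.0 × 76 mL/cmH2O = 6.0 × 0.076 L/cmH2O = 0.456 s.
Exhaled fraction f = 1 − e^(−t/τ) → t = −τ·ln(1 − f) = −0.456·ln(0.02) = 1.784 s.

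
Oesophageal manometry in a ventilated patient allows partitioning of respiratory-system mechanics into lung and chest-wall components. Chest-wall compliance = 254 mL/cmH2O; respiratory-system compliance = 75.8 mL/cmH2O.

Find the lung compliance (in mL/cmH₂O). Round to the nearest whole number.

108

1/CL = 1/Crs − 1/Ccw.
1/CL = 1/75.8 − 1/254 = 0.009256.
CL = 108.04 mL/cmH2O.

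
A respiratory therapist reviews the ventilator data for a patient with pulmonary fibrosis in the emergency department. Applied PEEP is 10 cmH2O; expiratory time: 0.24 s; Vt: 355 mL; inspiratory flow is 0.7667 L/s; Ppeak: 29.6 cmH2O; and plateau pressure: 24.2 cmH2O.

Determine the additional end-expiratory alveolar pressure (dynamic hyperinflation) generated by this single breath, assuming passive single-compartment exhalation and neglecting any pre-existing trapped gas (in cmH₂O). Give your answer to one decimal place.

3.6

R = (PIP − Pplat)/V̇ = (29.6 − 24.2) / 0.7667 = 5.4/0.7667 = 7.043 cmH2O·s/L.
C = Vt/(Pplat − PEEP) = 355.0 / (24.2 − 10) = 355.0/14.2 = 25.0 mL/cmH2O.
τ = R × C = 7.043 × 0.025 L/cmH2O = 0.1761 s.
Fraction remaining = e^(−Te/τ) = e^(−0.24/0.1761) = 0.2559; trapped volume = 355.0 × 0.2559 = 90.845 mL.
Additional alveolar pressure from trapping ≈ V_trapped / C = 90.845 / 25.0 = 3.634 cmH2O.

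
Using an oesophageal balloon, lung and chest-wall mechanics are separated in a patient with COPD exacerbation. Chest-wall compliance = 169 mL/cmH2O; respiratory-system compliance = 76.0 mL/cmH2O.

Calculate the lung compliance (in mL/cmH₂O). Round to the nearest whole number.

138

1/CL = 1/Crs − 1/Ccw.
1/CL = 1/76.0 − 1/169 = 0.007241.
CL = 138.1 mL/cmH2O.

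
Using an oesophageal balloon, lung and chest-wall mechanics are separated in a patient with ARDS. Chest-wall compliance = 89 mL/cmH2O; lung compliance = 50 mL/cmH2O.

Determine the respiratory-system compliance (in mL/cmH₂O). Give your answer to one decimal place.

32.0

Lung and chest wall are elastances in series: 1/Crs = 1/CL + 1/Ccw.
1/Crs = 1/50 + 1/89 = 0.03124.
Crs = 32.01 mL/cmH2O.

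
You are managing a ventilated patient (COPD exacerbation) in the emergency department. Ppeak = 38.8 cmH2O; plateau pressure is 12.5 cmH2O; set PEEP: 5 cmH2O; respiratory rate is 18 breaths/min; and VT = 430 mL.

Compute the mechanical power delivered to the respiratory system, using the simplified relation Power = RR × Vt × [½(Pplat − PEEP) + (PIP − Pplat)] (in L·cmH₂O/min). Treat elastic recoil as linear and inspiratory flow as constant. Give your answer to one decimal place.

Per-breath work = Vt × [½(Pplat−PEEP) + (PIP−Pplat)] = 0.430 × [0.5×7.5 + 26.3] = 0.430 × 30.05 = 12.922 L·cmH2O.
Power = 18 × 12.922 = 232.6 L·cmH2O/min.

232.6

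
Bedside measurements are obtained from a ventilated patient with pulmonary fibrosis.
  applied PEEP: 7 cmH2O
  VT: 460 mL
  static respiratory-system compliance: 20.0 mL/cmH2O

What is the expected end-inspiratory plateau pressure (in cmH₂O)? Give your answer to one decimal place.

Pplat = PEEP + Vt / Cstat = 7 + 460 / 20.0 = 7 + 23.0 = 30.0 cmH2O.

30.0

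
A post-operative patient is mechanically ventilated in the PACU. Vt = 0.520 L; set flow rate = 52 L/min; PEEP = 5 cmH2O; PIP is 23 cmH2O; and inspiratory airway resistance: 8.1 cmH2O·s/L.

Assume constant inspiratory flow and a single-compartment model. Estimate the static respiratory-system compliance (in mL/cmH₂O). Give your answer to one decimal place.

47.4

Flow: 52 L/min ÷ 60 = 0.8667 L/s.
Equation of motion (constant flow): PIP = Vt/C + R·V̇ + PEEP.
Vt/C = PIP − R·V̇ − PEEP = 23 − 8.1×0.8667 − 5 = 23 − 7.02 − 5 = 10.98 cmH2O.
C = Vt / 10.98 = 520 / 10.98 = 47.359 mL/cmH2O.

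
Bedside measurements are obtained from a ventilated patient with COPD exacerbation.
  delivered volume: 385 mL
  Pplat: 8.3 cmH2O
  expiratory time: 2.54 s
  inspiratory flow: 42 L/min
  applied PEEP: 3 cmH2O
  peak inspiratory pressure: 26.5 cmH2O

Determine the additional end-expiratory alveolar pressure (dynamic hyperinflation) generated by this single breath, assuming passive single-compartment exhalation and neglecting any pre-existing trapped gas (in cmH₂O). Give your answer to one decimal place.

Flow: 42 L/min ÷ 60 = 0.7 L/s.
R = (PIP − Pplat)/V̇ = (26.5 − 8.3) / 0.7 = 18.2/0.7 = 26.0 cmH2O·s/L.
C = Vt/(Pplat − PEEP) = 385.0 / (8.3 − 3) = 385.0/5.3 = 72.642 mL/cmH2O.
τ = R × C = 26.0 × 0.07264 L/cmH2O = 1.889 s.
Fraction remaining = e^(−Te/τ) = e^(−2.54/1.889) = 0.2606; trapped volume = 385.0 × 0.2606 = 100.33 mL.
Additional alveolar pressure from trapping ≈ V_trapped / C = 100.33 / 72.642 = 1.381 cmH2O.

1.4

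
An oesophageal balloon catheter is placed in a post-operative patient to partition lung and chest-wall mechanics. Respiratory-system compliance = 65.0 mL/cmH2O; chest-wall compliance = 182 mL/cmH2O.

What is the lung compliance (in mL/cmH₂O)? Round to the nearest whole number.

101

1/CL = 1/Crs − 1/Ccw.
1/CL = 1/65.0 − 1/182 = 0.00989.
CL = 101.11 mL/cmH2O.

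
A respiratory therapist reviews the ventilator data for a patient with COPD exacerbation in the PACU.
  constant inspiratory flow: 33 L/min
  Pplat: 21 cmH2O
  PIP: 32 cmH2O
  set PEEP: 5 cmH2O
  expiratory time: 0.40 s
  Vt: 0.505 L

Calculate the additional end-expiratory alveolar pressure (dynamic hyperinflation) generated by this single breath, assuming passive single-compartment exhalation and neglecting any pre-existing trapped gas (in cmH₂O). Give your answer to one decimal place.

Flow: 33 L/min ÷ 60 = 0.55 L/s.
R = (PIP − Pplat)/V̇ = (32 − 21) / 0.55 = 11.0/0.55 = 20.0 cmH2O·s/L.
C = Vt/(Pplat − PEEP) = 505.0 / (21 − 5) = 505.0/16.0 = 31.563 mL/cmH2O.
τ = R × C = 20.0 × 0.03156 L/cmH2O = 0.6312 s.
Fraction remaining = e^(−Te/τ) = e^(−0.40/0.6312) = 0.5306; trapped volume = 505.0 × 0.5306 = 267.95 mL.
Additional alveolar pressure from trapping ≈ V_trapped / C = 267.95 / 31.563 = 8.489 cmH2O.

8.5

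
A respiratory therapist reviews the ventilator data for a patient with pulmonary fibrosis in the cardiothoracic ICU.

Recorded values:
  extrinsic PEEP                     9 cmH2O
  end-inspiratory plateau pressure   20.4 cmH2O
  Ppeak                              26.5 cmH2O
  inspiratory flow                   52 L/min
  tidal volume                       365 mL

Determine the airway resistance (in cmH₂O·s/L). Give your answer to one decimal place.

Flow: 52 L/min ÷ 60 = 0.8667 L/s.
Raw = (PIP − Pplat) / flow = (26.5 − 20.4) / 0.8667 = 6.1 / 0.8667 = 7.038 cmH2O·s/L.

7.0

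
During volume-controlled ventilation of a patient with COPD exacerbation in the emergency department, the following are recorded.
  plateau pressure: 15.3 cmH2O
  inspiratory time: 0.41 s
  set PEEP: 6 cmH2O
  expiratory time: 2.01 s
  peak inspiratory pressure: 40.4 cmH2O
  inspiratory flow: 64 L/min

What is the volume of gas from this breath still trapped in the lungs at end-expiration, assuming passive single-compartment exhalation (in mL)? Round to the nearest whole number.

Flow: 64 L/min ÷ 60 = 1.0667 L/s.
Vt = flow × Ti = 1.0667 L/s × 0.41 s × 1000 mL/L = 437.35 mL.
R = (PIP − Pplat)/V̇ = (40.4 − 15.3) / 1.0667 = 25.1/1.0667 = 23.531 cmH2O·s/L.
C = Vt/(Pplat − PEEP) = 437.35 / (15.3 − 6) = 437.35/9.3 = 47.027 mL/cmH2O.
τ = R × C = 23.531 × 0.04703 L/cmH2O = 1.107 s.
Fraction remaining = e^(−Te/τ) = e^(−2.01/1.107) = 0.1627.
Trapped volume = 437.35 × 0.1627 = 71.157 mL.

71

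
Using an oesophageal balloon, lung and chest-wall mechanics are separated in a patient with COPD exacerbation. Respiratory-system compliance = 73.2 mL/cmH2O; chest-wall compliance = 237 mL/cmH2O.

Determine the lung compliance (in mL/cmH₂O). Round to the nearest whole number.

1/CL = 1/Crs − 1/Ccw.
1/CL = 1/73.2 − 1/237 = 0.009442.
CL = 105.91 mL/cmH2O.

106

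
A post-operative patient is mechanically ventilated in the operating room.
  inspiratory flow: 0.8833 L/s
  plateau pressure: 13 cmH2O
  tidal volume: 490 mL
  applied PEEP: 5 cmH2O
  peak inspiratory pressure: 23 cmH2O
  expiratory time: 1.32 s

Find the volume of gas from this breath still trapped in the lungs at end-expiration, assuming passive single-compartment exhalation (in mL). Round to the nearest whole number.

R = (PIP − Pplat)/V̇ = (23 − 13) / 0.8833 = 10.0/0.8833 = 11.321 cmH2O·s/L.
C = Vt/(Pplat − PEEP) = 490.0 / (13 − 5) = 490.0/8.0 = 61.25 mL/cmH2O.
τ = R × C = 11.321 × 0.06125 L/cmH2O = 0.6934 s.
Fraction remaining = e^(−Te/τ) = e^(−1.32/0.6934) = 0.149.
Trapped volume = 490.0 × 0.149 = 73.01 mL.

73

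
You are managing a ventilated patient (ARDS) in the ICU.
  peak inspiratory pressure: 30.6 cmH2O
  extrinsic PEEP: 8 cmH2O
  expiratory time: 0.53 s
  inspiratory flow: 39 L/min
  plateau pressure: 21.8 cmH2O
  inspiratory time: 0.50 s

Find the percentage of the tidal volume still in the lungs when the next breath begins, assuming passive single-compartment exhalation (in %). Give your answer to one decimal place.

Flow: 39 L/min ÷ 60 = 0.65 L/s.
Vt = flow × Ti = 0.65 L/s × 0.50 s × 1000 mL/L = 325.0 mL.
R = (PIP − Pplat)/V̇ = (30.6 − 21.8) / 0.65 = 8.8/0.65 = 13.538 cmH2O·s/L.
C = Vt/(Pplat − PEEP) = 325.0 / (21.8 − 8) = 325.0/13.8 = 23.551 mL/cmH2O.
τ = R × C = 13.538 × 0.02355 L/cmH2O = 0.3188 s.
Fraction remaining at end-expiration = e^(−Te/τ) = e^(−0.53/0.3188) = 0.1897 → 18.97%.

19.0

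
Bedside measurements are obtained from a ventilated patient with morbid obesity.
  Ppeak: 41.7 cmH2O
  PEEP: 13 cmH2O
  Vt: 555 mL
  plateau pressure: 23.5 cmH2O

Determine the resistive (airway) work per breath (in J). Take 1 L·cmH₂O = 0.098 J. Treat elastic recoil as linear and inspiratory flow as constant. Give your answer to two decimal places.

0.99

With constant inspiratory flow the resistive pressure is constant at PIP − Pplat = 41.7 − 23.5 = 18.2 cmH2O, so resistive work = 18.2 × 0.555 = 10.101 L·cmH2O.
× 0.098 J/(L·cmH2O) → 0.9899 J.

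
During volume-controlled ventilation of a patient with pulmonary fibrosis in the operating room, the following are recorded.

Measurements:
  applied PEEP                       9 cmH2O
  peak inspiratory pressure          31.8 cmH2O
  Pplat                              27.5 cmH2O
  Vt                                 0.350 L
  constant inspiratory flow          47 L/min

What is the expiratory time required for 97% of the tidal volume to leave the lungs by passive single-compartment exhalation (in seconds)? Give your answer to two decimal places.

Flow: 47 L/min ÷ 60 = 0.7833 L/s.
R = (PIP − Pplat)/V̇ = (31.8 − 27.5) / 0.7833 = 4.3/0.7833 = 5.49 cmH2O·s/L.
C = Vt/(Pplat − PEEP) = 350.0 / (27.5 − 9) = 350.0/18.5 = 18.919 mL/cmH2O.
τ = R × C = 5.49 × 0.01892 L/cmH2O = 0.1039 s.
t = −τ·ln(1 − 0.97) = −0.1039·ln(0.03) = 0.3643 s.

0.36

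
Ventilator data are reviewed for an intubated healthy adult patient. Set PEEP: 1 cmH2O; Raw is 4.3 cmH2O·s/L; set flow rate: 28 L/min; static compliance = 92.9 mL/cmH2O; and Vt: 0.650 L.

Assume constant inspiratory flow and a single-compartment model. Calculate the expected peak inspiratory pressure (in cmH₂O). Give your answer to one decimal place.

Flow: 28 L/min ÷ 60 = 0.4667 L/s.
Equation of motion (constant flow): PIP = Vt/C + R·V̇ + PEEP.
PIP = 650/92.9 + 4.3×0.4667 + 1 = 6.997 + 2.007 + 1 = 10.004 cmH2O.

10.0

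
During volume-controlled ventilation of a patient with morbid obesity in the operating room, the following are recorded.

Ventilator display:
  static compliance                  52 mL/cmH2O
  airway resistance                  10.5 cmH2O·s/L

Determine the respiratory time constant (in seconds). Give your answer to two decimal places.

τ = R × C = 10.5 × 52 mL/cmH2O = 10.5 × 0.052 L/cmH2O = 0.546 s.

0.55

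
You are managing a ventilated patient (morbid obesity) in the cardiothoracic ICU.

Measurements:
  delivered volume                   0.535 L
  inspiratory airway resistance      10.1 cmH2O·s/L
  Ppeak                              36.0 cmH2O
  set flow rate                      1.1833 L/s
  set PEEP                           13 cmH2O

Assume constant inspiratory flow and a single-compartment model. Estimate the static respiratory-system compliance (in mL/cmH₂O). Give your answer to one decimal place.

48.4

Equation of motion (constant flow): PIP = Vt/C + R·V̇ + PEEP.
Vt/C = PIP − R·V̇ − PEEP = 36.0 − 10.1×1.1833 − 13 = 36.0 − 11.951 − 13 = 11.049 cmH2O.
C = Vt / 11.049 = 535 / 11.049 = 48.421 mL/cmH2O.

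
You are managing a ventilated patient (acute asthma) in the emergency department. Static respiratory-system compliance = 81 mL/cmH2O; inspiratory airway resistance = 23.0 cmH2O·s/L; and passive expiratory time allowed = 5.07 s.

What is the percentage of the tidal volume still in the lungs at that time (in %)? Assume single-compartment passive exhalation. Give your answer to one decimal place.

τ = R × C = 23.0 × 81 mL/cmH2O = 23.0 × 0.081 L/cmH2O = 1.863 s.
Passive exhalation: V(t)/V₀ = e^(−t/τ) = e^(−5.07/1.863) = 0.06578.
Fraction remaining = 0.06578 → 6.578%.

6.6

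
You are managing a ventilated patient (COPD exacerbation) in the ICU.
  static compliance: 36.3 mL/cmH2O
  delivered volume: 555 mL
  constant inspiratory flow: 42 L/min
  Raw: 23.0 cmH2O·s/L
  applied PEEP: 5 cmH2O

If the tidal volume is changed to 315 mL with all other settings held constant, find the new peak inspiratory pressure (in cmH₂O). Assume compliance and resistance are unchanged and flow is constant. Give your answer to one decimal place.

Flow: 42 L/min ÷ 60 = 0.7 L/s.
PIP = Vt/C + R·V̇ + PEEP (constant-flow equation of motion).
Only the elastic term changes: ΔPIP = ΔVt / C = (315 − 555) / 36.3 = -6.612 cmH2O.
Original PIP = 555/36.3 + 23.0×0.7 + 5 = 36.389 cmH2O; new PIP = 36.389 + (-6.612) = 29.777 cmH2O.

29.8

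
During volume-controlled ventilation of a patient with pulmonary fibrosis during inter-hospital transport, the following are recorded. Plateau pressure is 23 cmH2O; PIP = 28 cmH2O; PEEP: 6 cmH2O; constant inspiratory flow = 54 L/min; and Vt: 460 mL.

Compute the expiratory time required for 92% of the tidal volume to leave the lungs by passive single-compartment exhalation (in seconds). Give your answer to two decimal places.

0.38

Flow: 54 L/min ÷ 60 = 0.9 L/s.
R = (PIP − Pplat)/V̇ = (28 − 23) / 0.9 = 5.0/0.9 = 5.556 cmH2O·s/L.
C = Vt/(Pplat − PEEP) = 460.0 / (23 − 6) = 460.0/17.0 = 27.059 mL/cmH2O.
τ = R × C = 5.556 × 0.02706 L/cmH2O = 0.1503 s.
t = −τ·ln(1 − 0.92) = −0.1503·ln(0.08) = 0.3796 s.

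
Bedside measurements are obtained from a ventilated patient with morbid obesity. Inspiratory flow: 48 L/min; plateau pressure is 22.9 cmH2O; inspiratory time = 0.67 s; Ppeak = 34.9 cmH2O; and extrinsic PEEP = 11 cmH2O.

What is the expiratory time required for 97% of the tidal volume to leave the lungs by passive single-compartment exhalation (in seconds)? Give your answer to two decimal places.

2.37

Flow: 48 L/min ÷ 60 = 0.8 L/s.
Vt = flow × Ti = 0.8 L/s × 0.67 s × 1000 mL/L = 536.0 mL.
R = (PIP − Pplat)/V̇ = (34.9 − 22.9) / 0.8 = 12.0/0.8 = 15.0 cmH2O·s/L.
C = Vt/(Pplat − PEEP) = 536.0 / (22.9 − 11) = 536.0/11.9 = 45.042 mL/cmH2O.
τ = R × C = 15.0 × 0.04504 L/cmH2O = 0.6756 s.
t = −τ·ln(1 − 0.97) = −0.6756·ln(0.03) = 2.369 s.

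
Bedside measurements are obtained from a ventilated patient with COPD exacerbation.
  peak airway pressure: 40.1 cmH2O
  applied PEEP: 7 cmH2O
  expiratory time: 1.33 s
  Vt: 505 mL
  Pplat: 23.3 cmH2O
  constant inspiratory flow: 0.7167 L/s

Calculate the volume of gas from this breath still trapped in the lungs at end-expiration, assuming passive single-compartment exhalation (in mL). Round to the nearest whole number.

81

R = (PIP − Pplat)/V̇ = (40.1 − 23.3) / 0.7167 = 16.8/0.7167 = 23.441 cmH2O·s/L.
C = Vt/(Pplat − PEEP) = 505.0 / (23.3 − 7) = 505.0/16.3 = 30.982 mL/cmH2O.
τ = R × C = 23.441 × 0.03098 L/cmH2O = 0.7262 s.
Fraction remaining = e^(−Te/τ) = e^(−1.33/0.7262) = 0.1602.
Trapped volume = 505.0 × 0.1602 = 80.901 mL.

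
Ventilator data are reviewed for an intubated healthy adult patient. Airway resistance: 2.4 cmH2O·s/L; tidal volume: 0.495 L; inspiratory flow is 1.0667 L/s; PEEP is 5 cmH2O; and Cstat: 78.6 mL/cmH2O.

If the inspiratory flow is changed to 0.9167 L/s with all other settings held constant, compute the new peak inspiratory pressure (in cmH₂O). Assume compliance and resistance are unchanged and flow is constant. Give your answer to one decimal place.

13.5

PIP = Vt/C + R·V̇ + PEEP (constant-flow equation of motion).
Only the resistive term changes: ΔPIP = R × ΔV̇ = 2.4 × (0.9167 − 1.0667) = 2.4 × -0.15 = -0.36 cmH2O.
Original PIP = 495/78.6 + 2.4×1.0667 + 5 = 13.858 cmH2O; new PIP = 13.858 + (-0.36) = 13.498 cmH2O.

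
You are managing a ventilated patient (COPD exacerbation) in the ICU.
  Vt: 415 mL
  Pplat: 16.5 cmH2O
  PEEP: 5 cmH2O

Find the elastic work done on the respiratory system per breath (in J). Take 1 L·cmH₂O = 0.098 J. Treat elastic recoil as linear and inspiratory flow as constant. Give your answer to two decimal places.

0.23

Elastic work ≈ ½ × (Pplat − PEEP) × Vt = 0.5 × (16.5 − 5) × 0.415 L = 0.5 × 11.5 × 0.415 = 2.386 L·cmH2O.
× 0.098 J/(L·cmH2O) → 0.2338 J.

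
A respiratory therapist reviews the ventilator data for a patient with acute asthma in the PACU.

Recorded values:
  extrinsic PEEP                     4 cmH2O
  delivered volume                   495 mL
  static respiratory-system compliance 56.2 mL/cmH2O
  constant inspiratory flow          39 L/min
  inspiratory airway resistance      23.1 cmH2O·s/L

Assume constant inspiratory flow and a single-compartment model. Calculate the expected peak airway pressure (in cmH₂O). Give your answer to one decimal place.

Flow: 39 L/min ÷ 60 = 0.65 L/s.
Equation of motion (constant flow): PIP = Vt/C + R·V̇ + PEEP.
PIP = 495/56.2 + 23.1×0.65 + 4 = 8.808 + 15.015 + 4 = 27.823 cmH2O.

27.8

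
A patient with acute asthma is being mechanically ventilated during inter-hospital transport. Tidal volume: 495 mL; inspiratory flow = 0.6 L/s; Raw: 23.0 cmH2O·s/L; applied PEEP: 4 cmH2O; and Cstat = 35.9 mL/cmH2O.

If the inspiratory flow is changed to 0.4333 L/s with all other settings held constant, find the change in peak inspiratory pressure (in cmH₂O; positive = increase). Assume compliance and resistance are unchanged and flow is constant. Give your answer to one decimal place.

-3.8

PIP = Vt/C + R·V̇ + PEEP (constant-flow equation of motion).
Only the resistive term changes: ΔPIP = R × ΔV̇ = 23.0 × (0.4333 − 0.6) = 23.0 × -0.1667 = -3.834 cmH2O.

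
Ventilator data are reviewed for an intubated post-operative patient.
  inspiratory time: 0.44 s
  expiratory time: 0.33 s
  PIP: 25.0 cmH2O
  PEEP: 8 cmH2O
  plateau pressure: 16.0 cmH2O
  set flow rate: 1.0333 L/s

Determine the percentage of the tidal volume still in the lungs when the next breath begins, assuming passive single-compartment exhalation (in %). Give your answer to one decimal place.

51.3

Vt = flow × Ti = 1.0333 L/s × 0.44 s × 1000 mL/L = 454.65 mL.
R = (PIP − Pplat)/V̇ = (25.0 − 16.0) / 1.0333 = 9.0/1.0333 = 8.71 cmH2O·s/L.
C = Vt/(Pplat − PEEP) = 454.65 / (16.0 − 8) = 454.65/8.0 = 56.831 mL/cmH2O.
τ = R × C = 8.71 × 0.05683 L/cmH2O = 0.495 s.
Fraction remaining at end-expiration = e^(−Te/τ) = e^(−0.33/0.495) = 0.5134 → 51.34%.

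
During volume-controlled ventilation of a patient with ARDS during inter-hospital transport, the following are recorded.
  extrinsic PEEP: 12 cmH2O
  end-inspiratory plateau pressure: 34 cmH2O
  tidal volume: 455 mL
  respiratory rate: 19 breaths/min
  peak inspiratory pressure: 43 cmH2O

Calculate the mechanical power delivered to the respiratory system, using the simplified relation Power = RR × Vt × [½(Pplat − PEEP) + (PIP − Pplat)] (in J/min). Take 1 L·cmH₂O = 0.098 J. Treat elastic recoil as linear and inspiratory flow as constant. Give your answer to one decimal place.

Per-breath work = Vt × [½(Pplat−PEEP) + (PIP−Pplat)] = 0.455 × [0.5×22.0 + 9.0] = 0.455 × 20.0 = 9.1 L·cmH2O.
Power = 19 × 9.1 = 172.9 L·cmH2O/min.
× 0.098 J/(L·cmH2O) → 16.944 J/min.

16.9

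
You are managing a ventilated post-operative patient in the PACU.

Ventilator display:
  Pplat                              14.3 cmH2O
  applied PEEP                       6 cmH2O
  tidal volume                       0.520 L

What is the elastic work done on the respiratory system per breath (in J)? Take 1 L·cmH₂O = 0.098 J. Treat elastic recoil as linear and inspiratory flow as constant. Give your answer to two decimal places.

0.21

Elastic work ≈ ½ × (Pplat − PEEP) × Vt = 0.5 × (14.3 − 6) × 0.520 L = 0.5 × 8.3 × 0.520 = 2.158 L·cmH2O.
× 0.098 J/(L·cmH2O) → 0.2115 J.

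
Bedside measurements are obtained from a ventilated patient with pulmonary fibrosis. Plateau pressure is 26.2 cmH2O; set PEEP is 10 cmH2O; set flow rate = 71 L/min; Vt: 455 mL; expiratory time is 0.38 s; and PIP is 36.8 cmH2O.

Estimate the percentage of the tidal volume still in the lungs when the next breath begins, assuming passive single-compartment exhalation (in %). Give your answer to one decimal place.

22.1

Flow: 71 L/min ÷ 60 = 1.1833 L/s.
R = (PIP − Pplat)/V̇ = (36.8 − 26.2) / 1.1833 = 10.6/1.1833 = 8.958 cmH2O·s/L.
C = Vt/(Pplat − PEEP) = 455.0 / (26.2 − 10) = 455.0/16.2 = 28.086 mL/cmH2O.
τ = R × C = 8.958 × 0.02809 L/cmH2O = 0.2516 s.
Fraction remaining at end-expiration = e^(−Te/τ) = e^(−0.38/0.2516) = 0.2208 → 22.08%.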